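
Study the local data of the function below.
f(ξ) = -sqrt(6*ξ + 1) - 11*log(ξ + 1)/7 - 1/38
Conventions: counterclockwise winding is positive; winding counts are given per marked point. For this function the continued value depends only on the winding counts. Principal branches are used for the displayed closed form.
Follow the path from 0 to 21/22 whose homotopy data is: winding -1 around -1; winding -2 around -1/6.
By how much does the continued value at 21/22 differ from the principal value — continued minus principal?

Continued minus principal equals (22/7)*pi*i.

The rational part is single-valued and drops out of the difference; each branch term changes only by its own monodromy.
(-1)*sqrt(1 - ξ/(-1/6)): winding -2 is even, the square root returns to the same sheet, contribution 0.
(-11/7)*log(1 - ξ/(-1)): each positive loop around -1 adds 2*pi*i to the log, so winding -1 contributes (-11/7)*(-1)*2*pi*i = (22/7)*pi*i.
Summing the contributions at ξ = 21/22 gives (22/7)*pi*i.


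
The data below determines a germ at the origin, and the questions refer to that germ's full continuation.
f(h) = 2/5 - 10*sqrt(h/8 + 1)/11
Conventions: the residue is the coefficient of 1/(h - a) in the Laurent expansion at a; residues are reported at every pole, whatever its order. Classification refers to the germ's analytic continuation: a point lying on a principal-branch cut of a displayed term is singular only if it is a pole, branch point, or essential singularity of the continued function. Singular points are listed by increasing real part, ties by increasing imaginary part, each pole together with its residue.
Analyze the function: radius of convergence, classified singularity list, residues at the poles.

Radius of convergence at 0: 8.
At -8: an algebraic (square-root) branch point.

Branch term (-10/11)*sqrt(1 - h/(-8)): its argument vanishes at h = -8, a square-root branch point, modulus 8.
The radius of convergence is the smallest modulus among the singular points: 8.


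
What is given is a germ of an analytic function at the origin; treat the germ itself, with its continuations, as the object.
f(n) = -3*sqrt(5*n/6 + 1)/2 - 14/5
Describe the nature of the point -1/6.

The point is a regular point.

There is no denominator, hence no pole anywhere.
Branch term sqrt(1 - n/(-6/5)): argument at -1/6 is 31/36, nonzero, so -1/6 is not its branch point (a point on a principal cut is still regular for the continued germ).
So the germ continues analytically to -1/6.


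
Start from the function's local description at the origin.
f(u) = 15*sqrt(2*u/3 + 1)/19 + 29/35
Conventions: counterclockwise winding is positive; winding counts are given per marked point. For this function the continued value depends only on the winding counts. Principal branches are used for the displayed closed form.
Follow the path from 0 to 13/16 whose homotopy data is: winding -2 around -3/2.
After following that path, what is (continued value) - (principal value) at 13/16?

Continued minus principal equals 0.

The rational part is single-valued and drops out of the difference; each branch term changes only by its own monodromy.
(15/19)*sqrt(1 - u/(-3/2)): winding -2 is even, the square root returns to the same sheet, contribution 0.
Summing the contributions at u = 13/16 gives 0.


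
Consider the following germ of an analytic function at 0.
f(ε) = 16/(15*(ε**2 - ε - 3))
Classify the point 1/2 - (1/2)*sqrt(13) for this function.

The point is a pole of order 1.

The denominator factor ε**2 - ε - 3 vanishes at 1/2 - (1/2)*sqrt(13) and appears to the power 1; the numerator there equals 16/15, nonzero, and no other factor vanishes.
Hence a pole whose order is the multiplicity, 1.


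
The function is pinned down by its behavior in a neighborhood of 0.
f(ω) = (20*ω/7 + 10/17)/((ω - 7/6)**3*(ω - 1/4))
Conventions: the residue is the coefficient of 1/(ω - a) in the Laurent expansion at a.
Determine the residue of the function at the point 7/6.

The residue is 267840/158389.

At the order-3 pole 7/6 set g(ω) = (ω - (7/6))^3*f(ω) = (20*ω/7 + 10/17)/(ω - 1/4).
Order-3 pole: residue = g''(a)/2; g''(7/6) = 535680/158389, so the residue is 267840/158389.


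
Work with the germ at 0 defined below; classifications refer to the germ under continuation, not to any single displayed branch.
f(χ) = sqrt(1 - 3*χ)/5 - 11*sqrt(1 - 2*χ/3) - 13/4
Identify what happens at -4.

There is no denominator, hence no pole anywhere.
Branch term sqrt(1 - χ/(3/2)): argument at -4 is 11/3, nonzero, so -4 is not its branch point (a point on a principal cut is still regular for the continued germ).
Branch term sqrt(1 - χ/(1/3)): argument at -4 is 13, nonzero, so -4 is not its branch point (a point on a principal cut is still regular for the continued germ).
So the germ continues analytically to -4.

The point is a regular point.


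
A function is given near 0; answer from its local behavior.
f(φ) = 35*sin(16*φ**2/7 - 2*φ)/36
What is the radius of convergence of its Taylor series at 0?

The radius of convergence is infinite.

The factor sin(16*φ**2/7 - 2*φ) is entire and contributes no finite singular point.
The polynomial part has no poles.
No finite singular points: the Taylor series at 0 converges everywhere.


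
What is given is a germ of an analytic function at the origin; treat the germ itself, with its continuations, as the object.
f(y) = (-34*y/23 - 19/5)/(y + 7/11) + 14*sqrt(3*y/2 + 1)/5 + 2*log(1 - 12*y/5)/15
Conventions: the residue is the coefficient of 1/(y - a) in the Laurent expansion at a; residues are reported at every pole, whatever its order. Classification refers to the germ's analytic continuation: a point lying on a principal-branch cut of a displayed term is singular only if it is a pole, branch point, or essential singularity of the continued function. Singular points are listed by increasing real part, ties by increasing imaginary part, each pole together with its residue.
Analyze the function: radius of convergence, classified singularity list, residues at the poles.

Denominator factor (y + 7/11): pole of order 1 at -7/11, modulus 7/11.
Branch term (14/5)*sqrt(1 - y/(-2/3)): its argument vanishes at y = -2/3, a square-root branch point, modulus 2/3.
Branch term (2/15)*log(1 - y/(5/12)): its argument vanishes at y = 5/12, a logarithmic branch point, modulus 5/12.
The radius of convergence is the smallest modulus among the singular points: 5/12.
The branch terms are analytic at -7/11 and contribute nothing to the residue; only the rational part matters.
At the order-1 pole -7/11 set g(y) = (y - (-7/11))*(rational part) = -34*y/23 - 19/5.
Simple pole: residue = g(a) at a = -7/11, which is -3617/1265.
List the singular points by increasing real part (a conjugate pair: the negative imaginary part first).

Radius of convergence at 0: 5/12.
At -2/3: an algebraic (square-root) branch point.
At -7/11: a pole of order 1; residue -3617/1265.
At 5/12: a logarithmic branch point.


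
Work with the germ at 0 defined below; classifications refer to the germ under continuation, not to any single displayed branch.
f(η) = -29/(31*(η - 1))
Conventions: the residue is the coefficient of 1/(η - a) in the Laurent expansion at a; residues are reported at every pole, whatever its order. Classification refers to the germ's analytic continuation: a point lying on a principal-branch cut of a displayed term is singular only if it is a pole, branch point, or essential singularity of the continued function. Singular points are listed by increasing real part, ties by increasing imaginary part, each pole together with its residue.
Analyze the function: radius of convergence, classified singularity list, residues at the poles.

Radius of convergence at 0: 1.
At 1: a pole of order 1; residue -29/31.

Denominator factor (η - 1): pole of order 1 at 1, modulus 1.
The radius of convergence is the smallest modulus among the singular points: 1.
At the order-1 pole 1 set g(η) = (η - (1))*f(η) = -29/31.
Simple pole: residue = g(a) at a = 1, which is -29/31.


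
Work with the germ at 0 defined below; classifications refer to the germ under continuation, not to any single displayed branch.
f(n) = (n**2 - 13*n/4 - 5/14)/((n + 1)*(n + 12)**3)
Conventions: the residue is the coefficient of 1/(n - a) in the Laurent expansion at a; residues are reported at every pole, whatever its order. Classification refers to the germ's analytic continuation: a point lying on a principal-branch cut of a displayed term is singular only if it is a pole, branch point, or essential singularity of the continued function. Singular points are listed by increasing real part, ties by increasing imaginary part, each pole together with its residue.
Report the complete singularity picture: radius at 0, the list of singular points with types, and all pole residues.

Radius of convergence at 0: 1.
At -12: a pole of order 3; residue -109/37268.
At -1: a pole of order 1; residue 109/37268.

Denominator factor (n + 1): pole of order 1 at -1, modulus 1.
Denominator factor (n + 12)^3: pole of order 3 at -12, modulus 12.
The radius of convergence is the smallest modulus among the singular points: 1.
At the order-3 pole -12 set g(n) = (n - (-12))^3*f(n) = (n**2 - 13*n/4 - 5/14)/(n + 1).
Order-3 pole: residue = g''(a)/2; g''(-12) = -109/18634, so the residue is -109/37268.
At the order-1 pole -1 set g(n) = (n - (-1))*f(n) = (n**2 - 13*n/4 - 5/14)/(n + 12)**3.
Simple pole: residue = g(a) at a = -1, which is 109/37268.
List the singular points by increasing real part (a conjugate pair: the negative imaginary part first).


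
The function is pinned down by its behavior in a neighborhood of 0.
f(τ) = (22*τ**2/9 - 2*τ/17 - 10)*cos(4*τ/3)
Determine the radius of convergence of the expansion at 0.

The factor cos(4*τ/3) is entire and contributes no finite singular point.
The polynomial part has no poles.
No finite singular points: the Taylor series at 0 converges everywhere.

The radius of convergence is infinite.


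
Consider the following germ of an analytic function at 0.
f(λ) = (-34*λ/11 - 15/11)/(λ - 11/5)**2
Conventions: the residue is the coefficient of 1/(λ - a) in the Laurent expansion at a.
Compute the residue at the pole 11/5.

The residue is -34/11.

At the order-2 pole 11/5 set g(λ) = (λ - (11/5))^2*f(λ) = -34*λ/11 - 15/11.
Order-2 pole: residue = g'(a); g'(11/5) = -34/11, so the residue is -34/11.


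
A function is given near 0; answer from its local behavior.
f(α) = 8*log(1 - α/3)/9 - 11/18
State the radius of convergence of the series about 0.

Branch term (8/9)*log(1 - α/(3)): its argument vanishes at α = 3, a logarithmic branch point, modulus 3.
The radius of convergence is the smallest modulus among the singular points: 3.

The radius of convergence is 3.


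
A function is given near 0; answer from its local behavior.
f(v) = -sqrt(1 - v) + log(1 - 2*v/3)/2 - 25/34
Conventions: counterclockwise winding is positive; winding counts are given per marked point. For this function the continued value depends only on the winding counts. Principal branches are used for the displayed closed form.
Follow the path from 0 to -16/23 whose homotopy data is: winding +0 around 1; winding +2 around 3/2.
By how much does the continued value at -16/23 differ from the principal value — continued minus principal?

Continued minus principal equals (2)*pi*i.

The rational part is single-valued and drops out of the difference; each branch term changes only by its own monodromy.
(1/2)*log(1 - v/(3/2)): each positive loop around 3/2 adds 2*pi*i to the log, so winding +2 contributes (1/2)*(2)*2*pi*i = (2)*pi*i.
(-1)*sqrt(1 - v/(1)): winding +0 is even, the square root returns to the same sheet, contribution 0.
Summing the contributions at v = -16/23 gives (2)*pi*i.


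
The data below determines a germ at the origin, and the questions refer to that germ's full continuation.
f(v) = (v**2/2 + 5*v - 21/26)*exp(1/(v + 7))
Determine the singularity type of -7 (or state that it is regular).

The exponent 1/(v - (-7)) has a pole at -7, so exp(1/(v - (-7))) takes every nonzero value near it: an essential singularity (not a pole of any order).

The point is an essential singularity.


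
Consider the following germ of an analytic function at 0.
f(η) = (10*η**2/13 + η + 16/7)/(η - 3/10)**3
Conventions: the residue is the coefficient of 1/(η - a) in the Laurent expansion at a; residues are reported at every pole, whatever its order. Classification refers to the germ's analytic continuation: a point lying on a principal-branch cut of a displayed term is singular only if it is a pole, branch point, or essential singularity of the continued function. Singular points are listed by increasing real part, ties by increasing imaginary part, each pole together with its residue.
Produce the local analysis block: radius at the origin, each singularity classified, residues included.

Denominator factor (η - 3/10)^3: pole of order 3 at 3/10, modulus 3/10.
The radius of convergence is the smallest modulus among the singular points: 3/10.
At the order-3 pole 3/10 set g(η) = (η - (3/10))^3*f(η) = 10*η**2/13 + η + 16/7.
Order-3 pole: residue = g''(a)/2; g''(3/10) = 20/13, so the residue is 10/13.

Radius of convergence at 0: 3/10.
At 3/10: a pole of order 3; residue 10/13.


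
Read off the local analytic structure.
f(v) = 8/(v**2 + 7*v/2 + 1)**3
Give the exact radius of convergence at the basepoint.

Denominator factor (v**2 + 7*v/2 + 1)^3: discriminant 33/4, real irrational roots -7/4 + (1/4)*sqrt(33) and -7/4 - (1/4)*sqrt(33); poles of order 3, moduli 7/4 - (1/4)*sqrt(33) and 7/4 + (1/4)*sqrt(33).
The radius of convergence is the smallest modulus among the singular points: 7/4 - (1/4)*sqrt(33).

The radius of convergence is 7/4 - (1/4)*sqrt(33).


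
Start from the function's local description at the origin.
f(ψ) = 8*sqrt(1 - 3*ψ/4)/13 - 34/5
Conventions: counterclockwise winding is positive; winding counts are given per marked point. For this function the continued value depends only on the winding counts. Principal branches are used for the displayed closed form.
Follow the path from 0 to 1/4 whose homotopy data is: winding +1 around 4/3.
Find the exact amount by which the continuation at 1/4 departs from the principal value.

The rational part is single-valued and drops out of the difference; each branch term changes only by its own monodromy.
(8/13)*sqrt(1 - ψ/(4/3)): winding +1 is odd, the square root flips sign, contributing -2*(8/13)*sqrt(1 - (1/4)/(4/3)) = -2*(8/13)*sqrt(13/16) = -(4/13)*sqrt(13).
Summing the contributions at ψ = 1/4 gives -(4/13)*sqrt(13).

Continued minus principal equals -(4/13)*sqrt(13).


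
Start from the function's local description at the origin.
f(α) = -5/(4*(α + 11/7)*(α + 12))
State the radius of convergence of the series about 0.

The radius of convergence is 11/7.

Denominator factor (α + 11/7): pole of order 1 at -11/7, modulus 11/7.
Denominator factor (α + 12): pole of order 1 at -12, modulus 12.
The radius of convergence is the smallest modulus among the singular points: 11/7.


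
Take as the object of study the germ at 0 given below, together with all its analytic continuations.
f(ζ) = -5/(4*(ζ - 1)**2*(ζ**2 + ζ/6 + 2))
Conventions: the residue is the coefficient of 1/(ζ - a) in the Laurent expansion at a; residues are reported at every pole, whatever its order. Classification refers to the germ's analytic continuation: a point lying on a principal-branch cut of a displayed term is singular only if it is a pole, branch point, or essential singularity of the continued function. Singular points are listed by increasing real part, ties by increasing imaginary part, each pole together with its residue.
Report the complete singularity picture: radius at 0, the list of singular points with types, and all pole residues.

Denominator factor (ζ**2 + ζ/6 + 2): discriminant -287/36, complex-conjugate roots (-1/12) + ((1/12)*sqrt(287))*i and (-1/12) - ((1/12)*sqrt(287))*i; poles of order 1, moduli sqrt(2) and sqrt(2).
Denominator factor (ζ - 1)^2: pole of order 2 at 1, modulus 1.
The radius of convergence is the smallest modulus among the singular points: 1.
The factor ζ**2 + ζ/6 + 2 splits as (ζ - a)(ζ - a') with a = (-1/12) - ((1/12)*sqrt(287))*i, a' = (-1/12) + ((1/12)*sqrt(287))*i. At the order-1 pole a set g(ζ) = (ζ - a)*f(ζ) = [-5/(4*(ζ - 1)**2)] / (ζ - a').
Simple pole: residue = g(a) at a = (-1/12) - ((1/12)*sqrt(287))*i, which is (-195/1444) + ((885/414428)*sqrt(287))*i.
The factor ζ**2 + ζ/6 + 2 splits as (ζ - a)(ζ - a') with a = (-1/12) + ((1/12)*sqrt(287))*i, a' = (-1/12) - ((1/12)*sqrt(287))*i. At the order-1 pole a set g(ζ) = (ζ - a)*f(ζ) = [-5/(4*(ζ - 1)**2)] / (ζ - a').
Simple pole: residue = g(a) at a = (-1/12) + ((1/12)*sqrt(287))*i, which is (-195/1444) - ((885/414428)*sqrt(287))*i.
At the order-2 pole 1 set g(ζ) = (ζ - (1))^2*f(ζ) = -5/(4*(ζ**2 + ζ/6 + 2)).
Order-2 pole: residue = g'(a); g'(1) = 195/722, so the residue is 195/722.
List the singular points by increasing real part (a conjugate pair: the negative imaginary part first).

Radius of convergence at 0: 1.
At (-1/12) - ((1/12)*sqrt(287))*i: a pole of order 1; residue (-195/1444) + ((885/414428)*sqrt(287))*i.
At (-1/12) + ((1/12)*sqrt(287))*i: a pole of order 1; residue (-195/1444) - ((885/414428)*sqrt(287))*i.
At 1: a pole of order 2; residue 195/722.


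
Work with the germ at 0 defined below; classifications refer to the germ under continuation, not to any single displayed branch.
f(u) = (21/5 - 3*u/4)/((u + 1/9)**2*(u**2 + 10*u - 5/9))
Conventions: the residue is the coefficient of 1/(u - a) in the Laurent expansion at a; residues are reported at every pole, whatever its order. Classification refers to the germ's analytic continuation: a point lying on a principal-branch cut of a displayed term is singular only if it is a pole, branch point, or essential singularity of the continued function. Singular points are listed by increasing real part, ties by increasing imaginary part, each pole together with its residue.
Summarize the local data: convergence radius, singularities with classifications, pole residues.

Radius of convergence at 0: -5 + (1/3)*sqrt(230).
At -5 - (1/3)*sqrt(230): a pole of order 1; residue 2666439/359120 - (40502511/82597600)*sqrt(230).
At -1/9: a pole of order 2; residue -2666439/179560.
At -5 + (1/3)*sqrt(230): a pole of order 1; residue 2666439/359120 + (40502511/82597600)*sqrt(230).


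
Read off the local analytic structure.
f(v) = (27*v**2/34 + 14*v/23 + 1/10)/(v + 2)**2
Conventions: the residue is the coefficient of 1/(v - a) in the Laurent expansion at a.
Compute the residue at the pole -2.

The residue is -1004/391.

At the order-2 pole -2 set g(v) = (v - (-2))^2*f(v) = 27*v**2/34 + 14*v/23 + 1/10.
Order-2 pole: residue = g'(a); g'(-2) = -1004/391, so the residue is -1004/391.


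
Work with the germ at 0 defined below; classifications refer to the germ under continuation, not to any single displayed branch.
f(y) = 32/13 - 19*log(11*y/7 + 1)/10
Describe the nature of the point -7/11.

The term (-19/10)*log(1 - y/(-7/11)) has argument 1 - -7/11/(-7/11) = 0 at -7/11: a logarithmic (infinitely-sheeted) branch point; the remaining terms are analytic or single-valued there.

The point is a logarithmic branch point.


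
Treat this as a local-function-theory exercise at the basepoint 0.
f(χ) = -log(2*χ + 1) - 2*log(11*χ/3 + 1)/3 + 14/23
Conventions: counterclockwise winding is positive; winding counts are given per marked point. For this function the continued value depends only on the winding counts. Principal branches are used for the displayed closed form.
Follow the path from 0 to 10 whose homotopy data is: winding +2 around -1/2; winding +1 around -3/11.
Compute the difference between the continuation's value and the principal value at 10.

Continued minus principal equals -(16/3)*pi*i.

The rational part is single-valued and drops out of the difference; each branch term changes only by its own monodromy.
(-2/3)*log(1 - χ/(-3/11)): each positive loop around -3/11 adds 2*pi*i to the log, so winding +1 contributes (-2/3)*(1)*2*pi*i = -(4/3)*pi*i.
(-1)*log(1 - χ/(-1/2)): each positive loop around -1/2 adds 2*pi*i to the log, so winding +2 contributes (-1)*(2)*2*pi*i = -(4)*pi*i.
Summing the contributions at χ = 10 gives -(16/3)*pi*i.


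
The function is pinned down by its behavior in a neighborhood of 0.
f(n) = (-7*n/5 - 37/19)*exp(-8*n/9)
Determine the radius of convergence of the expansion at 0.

The factor exp(-8*n/9) is entire and contributes no finite singular point.
The polynomial part has no poles.
No finite singular points: the Taylor series at 0 converges everywhere.

The radius of convergence is infinite.


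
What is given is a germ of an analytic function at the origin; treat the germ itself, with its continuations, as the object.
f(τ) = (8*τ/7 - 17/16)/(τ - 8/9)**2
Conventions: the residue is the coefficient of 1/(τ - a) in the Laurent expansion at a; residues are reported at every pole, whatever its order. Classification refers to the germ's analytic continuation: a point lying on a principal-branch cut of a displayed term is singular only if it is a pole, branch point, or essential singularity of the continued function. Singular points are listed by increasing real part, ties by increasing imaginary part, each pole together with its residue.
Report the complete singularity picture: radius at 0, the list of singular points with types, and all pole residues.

Denominator factor (τ - 8/9)^2: pole of order 2 at 8/9, modulus 8/9.
The radius of convergence is the smallest modulus among the singular points: 8/9.
At the order-2 pole 8/9 set g(τ) = (τ - (8/9))^2*f(τ) = 8*τ/7 - 17/16.
Order-2 pole: residue = g'(a); g'(8/9) = 8/7, so the residue is 8/7.

Radius of convergence at 0: 8/9.
At 8/9: a pole of order 2; residue 8/7.


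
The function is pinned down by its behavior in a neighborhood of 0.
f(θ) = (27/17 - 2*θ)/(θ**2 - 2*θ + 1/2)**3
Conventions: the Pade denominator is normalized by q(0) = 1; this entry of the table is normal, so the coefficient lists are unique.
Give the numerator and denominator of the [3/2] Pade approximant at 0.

Taylor coefficients needed (expand at 0): a_0 = 216/17, a_1 = 2320/17, a_2 = 16176/17, a_3 = 5472, a_4 = 479296/17, a_5 = 2299776/17.
Write the denominator as Q(θ) = 1 + q1*θ + q2*θ^2. Requiring Q*f - P = O(θ^6) with deg P <= 3 kills the coefficients of θ^4..θ^5 in Q*f:
  θ^4: a_4 + q1*a_3 + q2*a_2 = 0, i.e. 479296/17 + (5472)*q1 + (16176/17)*q2 = 0.
  θ^5: a_5 + q1*a_4 + q2*a_3 = 0, i.e. 2299776/17 + (479296/17)*q1 + (5472)*q2 = 0.
Solving this linear system: q1 = -1201962/146545, q2 = 7710104/439635.
The numerator is Q*f truncated at degree 3: P0 = a_0 = 216/17; P1 = a_1 + q1*a_0 = 80360608/2491265; P2 = a_2 + q1*a_1 + q2*a_0 = 137087568/2491265; P3 = a_3 + q1*a_2 + q2*a_1 = 455235584/7473795.

The Pade approximant has numerator coefficients [216/17, 80360608/2491265, 137087568/2491265, 455235584/7473795]; denominator coefficients [1, -1201962/146545, 7710104/439635].


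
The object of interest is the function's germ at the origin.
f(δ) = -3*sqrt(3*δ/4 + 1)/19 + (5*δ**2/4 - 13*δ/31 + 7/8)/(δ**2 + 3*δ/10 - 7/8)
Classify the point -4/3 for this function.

The point is an algebraic (square-root) branch point.

The term (-3/19)*sqrt(1 - δ/(-4/3)) has argument 1 - -4/3/(-4/3) = 0 at -4/3: a square-root (algebraic, two-sheeted) branch point; the remaining terms are analytic or single-valued there.


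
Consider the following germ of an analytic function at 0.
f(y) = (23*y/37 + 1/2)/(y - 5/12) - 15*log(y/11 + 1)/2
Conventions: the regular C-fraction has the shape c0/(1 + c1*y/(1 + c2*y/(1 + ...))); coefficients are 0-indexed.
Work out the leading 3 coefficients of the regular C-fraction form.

Taylor coefficients (expand at 0): a_0 = -6/5, a_1 = -102843/20350, a_2 = -23418177/2238500.
c0 = a_0 = -6/5. Peel one level at a time: if S = 1 + c*y/S' with S'(0) = 1, then c is the y-coefficient of S and S' = c*y/(S - 1).
S_1 = c0/f = 1 + (-34281/8140)*y + (119507719/13251920)*y^2 + ...; c1 = -34281/8140.
S_2 = c1*y/(S_1 - 1) = 1 + (119507719/55809468)*y + ...; c2 = 119507719/55809468.

The regular C-fraction coefficients are [-6/5, -34281/8140, 119507719/55809468].


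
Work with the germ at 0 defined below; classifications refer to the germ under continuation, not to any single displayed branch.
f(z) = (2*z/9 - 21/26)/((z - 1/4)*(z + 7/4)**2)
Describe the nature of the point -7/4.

The point is a pole of order 2.

The denominator factor z + 7/4 vanishes at -7/4 and appears to the power 2; the numerator there equals -140/117, nonzero, and no other factor vanishes.
Hence a pole whose order is the multiplicity, 2.


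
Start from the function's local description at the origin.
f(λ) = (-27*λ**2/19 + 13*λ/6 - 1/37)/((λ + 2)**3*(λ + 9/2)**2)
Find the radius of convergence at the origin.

Denominator factor (λ + 9/2)^2: pole of order 2 at -9/2, modulus 9/2.
Denominator factor (λ + 2)^3: pole of order 3 at -2, modulus 2.
The radius of convergence is the smallest modulus among the singular points: 2.

The radius of convergence is 2.


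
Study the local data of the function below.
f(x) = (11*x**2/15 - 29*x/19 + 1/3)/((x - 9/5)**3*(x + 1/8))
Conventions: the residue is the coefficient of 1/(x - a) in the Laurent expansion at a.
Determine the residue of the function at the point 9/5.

The residue is 1953800/26022381.

At the order-3 pole 9/5 set g(x) = (x - (9/5))^3*f(x) = (11*x**2/15 - 29*x/19 + 1/3)/(x + 1/8).
Order-3 pole: residue = g''(a)/2; g''(9/5) = 3907600/26022381, so the residue is 1953800/26022381.


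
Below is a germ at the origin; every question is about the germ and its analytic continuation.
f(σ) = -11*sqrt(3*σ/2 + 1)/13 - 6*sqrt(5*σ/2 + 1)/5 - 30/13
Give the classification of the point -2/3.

The term (-11/13)*sqrt(1 - σ/(-2/3)) has argument 1 - -2/3/(-2/3) = 0 at -2/3: a square-root (algebraic, two-sheeted) branch point; the remaining terms are analytic or single-valued there.

The point is an algebraic (square-root) branch point.


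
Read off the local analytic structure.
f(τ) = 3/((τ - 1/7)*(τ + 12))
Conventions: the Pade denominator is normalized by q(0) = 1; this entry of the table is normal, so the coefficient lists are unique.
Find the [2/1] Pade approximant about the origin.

Taylor coefficients needed (expand at 0): a_0 = -7/4, a_1 = -581/48, a_2 = -48811/576, a_3 = -4100117/6912.
Write the denominator as Q(τ) = 1 + q1*τ. Requiring Q*f - P = O(τ^4) with deg P <= 2 kills the coefficients of τ^3..τ^3 in Q*f:
  τ^3: a_3 + q1*a_2 = 0, i.e. -4100117/6912 + (-48811/576)*q1 = 0.
Solving this linear system: q1 = -585731/83676.
The numerator is Q*f truncated at degree 2: P0 = a_0 = -7/4; P1 = a_1 + q1*a_0 = 4067/27892; P2 = a_2 + q1*a_1 = -343/27892.

The Pade approximant has numerator coefficients [-7/4, 4067/27892, -343/27892]; denominator coefficients [1, -585731/83676].


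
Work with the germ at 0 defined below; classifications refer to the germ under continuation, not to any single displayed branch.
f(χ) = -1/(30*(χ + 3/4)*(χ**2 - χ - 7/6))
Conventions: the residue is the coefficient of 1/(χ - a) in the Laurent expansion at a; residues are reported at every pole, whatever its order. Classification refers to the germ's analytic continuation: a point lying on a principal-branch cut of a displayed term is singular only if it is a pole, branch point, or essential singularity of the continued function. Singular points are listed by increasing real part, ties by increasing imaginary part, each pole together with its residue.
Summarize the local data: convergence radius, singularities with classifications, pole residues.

Radius of convergence at 0: -1/2 + (1/6)*sqrt(51).
At -3/4: a pole of order 1; residue -8/35.
At 1/2 - (1/6)*sqrt(51): a pole of order 1; residue 4/35 + (2/119)*sqrt(51).
At 1/2 + (1/6)*sqrt(51): a pole of order 1; residue 4/35 - (2/119)*sqrt(51).


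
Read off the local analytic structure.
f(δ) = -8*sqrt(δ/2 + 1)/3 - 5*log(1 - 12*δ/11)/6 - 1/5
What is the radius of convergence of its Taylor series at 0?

Branch term (-8/3)*sqrt(1 - δ/(-2)): its argument vanishes at δ = -2, a square-root branch point, modulus 2.
Branch term (-5/6)*log(1 - δ/(11/12)): its argument vanishes at δ = 11/12, a logarithmic branch point, modulus 11/12.
The radius of convergence is the smallest modulus among the singular points: 11/12.

The radius of convergence is 11/12.


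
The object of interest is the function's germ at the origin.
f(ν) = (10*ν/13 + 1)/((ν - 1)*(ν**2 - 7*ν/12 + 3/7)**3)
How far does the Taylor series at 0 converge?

The radius of convergence is (1/7)*sqrt(21).

Denominator factor (ν**2 - 7*ν/12 + 3/7)^3: discriminant -1385/1008, complex-conjugate roots (7/24) + ((1/168)*sqrt(9695))*i and (7/24) - ((1/168)*sqrt(9695))*i; poles of order 3, moduli (1/7)*sqrt(21) and (1/7)*sqrt(21).
Denominator factor (ν - 1): pole of order 1 at 1, modulus 1.
The radius of convergence is the smallest modulus among the singular points: (1/7)*sqrt(21).


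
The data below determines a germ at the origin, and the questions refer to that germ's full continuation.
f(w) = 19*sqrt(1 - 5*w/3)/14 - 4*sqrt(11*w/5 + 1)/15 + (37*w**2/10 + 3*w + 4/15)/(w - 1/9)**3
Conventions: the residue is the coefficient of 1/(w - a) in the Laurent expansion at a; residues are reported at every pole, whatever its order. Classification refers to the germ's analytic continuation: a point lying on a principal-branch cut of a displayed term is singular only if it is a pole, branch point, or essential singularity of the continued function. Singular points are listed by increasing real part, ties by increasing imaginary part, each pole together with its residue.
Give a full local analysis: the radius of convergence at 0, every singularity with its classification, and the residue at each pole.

Radius of convergence at 0: 1/9.
At -5/11: an algebraic (square-root) branch point.
At 1/9: a pole of order 3; residue 37/10.
At 3/5: an algebraic (square-root) branch point.

Denominator factor (w - 1/9)^3: pole of order 3 at 1/9, modulus 1/9.
Branch term (19/14)*sqrt(1 - w/(3/5)): its argument vanishes at w = 3/5, a square-root branch point, modulus 3/5.
Branch term (-4/15)*sqrt(1 - w/(-5/11)): its argument vanishes at w = -5/11, a square-root branch point, modulus 5/11.
The radius of convergence is the smallest modulus among the singular points: 1/9.
The branch terms are analytic at 1/9 and contribute nothing to the residue; only the rational part matters.
At the order-3 pole 1/9 set g(w) = (w - (1/9))^3*(rational part) = 37*w**2/10 + 3*w + 4/15.
Order-3 pole: residue = g''(a)/2; g''(1/9) = 37/5, so the residue is 37/10.
List the singular points by increasing real part (a conjugate pair: the negative imaginary part first).


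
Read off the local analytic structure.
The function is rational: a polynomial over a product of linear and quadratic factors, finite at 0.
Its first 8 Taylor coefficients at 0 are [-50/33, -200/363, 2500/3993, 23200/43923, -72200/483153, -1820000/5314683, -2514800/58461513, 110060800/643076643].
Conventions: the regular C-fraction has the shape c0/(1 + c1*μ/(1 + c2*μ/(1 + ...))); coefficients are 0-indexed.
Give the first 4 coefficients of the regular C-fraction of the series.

The regular C-fraction coefficients are [-50/33, -4/11, 3/2, -3/2].

Taylor coefficients (read off): a_0 = -50/33, a_1 = -200/363, a_2 = 2500/3993, a_3 = 23200/43923.
c0 = a_0 = -50/33. Peel one level at a time: if S = 1 + c*μ/S' with S'(0) = 1, then c is the μ-coefficient of S and S' = c*μ/(S - 1).
S_1 = c0/f = 1 + (-4/11)*μ + (6/11)*μ^2 + ...; c1 = -4/11.
S_2 = c1*μ/(S_1 - 1) = 1 + (3/2)*μ + (9/4)*μ^2 + ...; c2 = 3/2.
S_3 = c2*μ/(S_2 - 1) = 1 + (-3/2)*μ + ...; c3 = -3/2.


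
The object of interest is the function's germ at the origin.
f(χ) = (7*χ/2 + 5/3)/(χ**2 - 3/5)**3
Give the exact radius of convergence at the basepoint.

The radius of convergence is (1/5)*sqrt(15).

Denominator factor (χ**2 - 3/5)^3: discriminant 12/5, real irrational roots (1/5)*sqrt(15) and -(1/5)*sqrt(15); poles of order 3, moduli (1/5)*sqrt(15) and (1/5)*sqrt(15).
The radius of convergence is the smallest modulus among the singular points: (1/5)*sqrt(15).


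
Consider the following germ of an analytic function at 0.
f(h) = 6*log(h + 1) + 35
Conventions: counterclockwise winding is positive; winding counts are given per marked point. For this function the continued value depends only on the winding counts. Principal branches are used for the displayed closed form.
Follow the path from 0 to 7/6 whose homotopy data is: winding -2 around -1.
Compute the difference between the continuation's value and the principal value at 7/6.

Continued minus principal equals -(24)*pi*i.

The rational part is single-valued and drops out of the difference; each branch term changes only by its own monodromy.
(6)*log(1 - h/(-1)): each positive loop around -1 adds 2*pi*i to the log, so winding -2 contributes (6)*(-2)*2*pi*i = -(24)*pi*i.
Summing the contributions at h = 7/6 gives -(24)*pi*i.


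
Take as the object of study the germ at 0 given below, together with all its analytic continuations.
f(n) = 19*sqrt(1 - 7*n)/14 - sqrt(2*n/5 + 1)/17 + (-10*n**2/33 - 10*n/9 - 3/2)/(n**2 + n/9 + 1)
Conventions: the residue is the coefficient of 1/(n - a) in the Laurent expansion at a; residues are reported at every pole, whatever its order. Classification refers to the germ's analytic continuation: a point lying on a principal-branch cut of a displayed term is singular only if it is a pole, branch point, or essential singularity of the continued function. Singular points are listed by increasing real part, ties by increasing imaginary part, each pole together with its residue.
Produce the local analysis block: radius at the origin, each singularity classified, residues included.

Denominator factor (n**2 + n/9 + 1): discriminant -323/81, complex-conjugate roots (-1/18) + ((1/18)*sqrt(323))*i and (-1/18) - ((1/18)*sqrt(323))*i; poles of order 1, moduli 1 and 1.
Branch term (-1/17)*sqrt(1 - n/(-5/2)): its argument vanishes at n = -5/2, a square-root branch point, modulus 5/2.
Branch term (19/14)*sqrt(1 - n/(1/7)): its argument vanishes at n = 1/7, a square-root branch point, modulus 1/7.
The radius of convergence is the smallest modulus among the singular points: 1/7.
The branch terms are analytic at (-1/18) - ((1/18)*sqrt(323))*i and contribute nothing to the residue; only the rational part matters.
The factor n**2 + n/9 + 1 splits as (n - a)(n - a') with a = (-1/18) - ((1/18)*sqrt(323))*i, a' = (-1/18) + ((1/18)*sqrt(323))*i. At the order-1 pole a set g(n) = (n - a)*(rational part) = [-10*n**2/33 - 10*n/9 - 3/2] / (n - a').
Simple pole: residue = g(a) at a = (-1/18) - ((1/18)*sqrt(323))*i, which is (-160/297) - ((6079/191862)*sqrt(323))*i.
The branch terms are analytic at (-1/18) + ((1/18)*sqrt(323))*i and contribute nothing to the residue; only the rational part matters.
The factor n**2 + n/9 + 1 splits as (n - a)(n - a') with a = (-1/18) + ((1/18)*sqrt(323))*i, a' = (-1/18) - ((1/18)*sqrt(323))*i. At the order-1 pole a set g(n) = (n - a)*(rational part) = [-10*n**2/33 - 10*n/9 - 3/2] / (n - a').
Simple pole: residue = g(a) at a = (-1/18) + ((1/18)*sqrt(323))*i, which is (-160/297) + ((6079/191862)*sqrt(323))*i.
List the singular points by increasing real part (a conjugate pair: the negative imaginary part first).

Radius of convergence at 0: 1/7.
At -5/2: an algebraic (square-root) branch point.
At (-1/18) - ((1/18)*sqrt(323))*i: a pole of order 1; residue (-160/297) - ((6079/191862)*sqrt(323))*i.
At (-1/18) + ((1/18)*sqrt(323))*i: a pole of order 1; residue (-160/297) + ((6079/191862)*sqrt(323))*i.
At 1/7: an algebraic (square-root) branch point.


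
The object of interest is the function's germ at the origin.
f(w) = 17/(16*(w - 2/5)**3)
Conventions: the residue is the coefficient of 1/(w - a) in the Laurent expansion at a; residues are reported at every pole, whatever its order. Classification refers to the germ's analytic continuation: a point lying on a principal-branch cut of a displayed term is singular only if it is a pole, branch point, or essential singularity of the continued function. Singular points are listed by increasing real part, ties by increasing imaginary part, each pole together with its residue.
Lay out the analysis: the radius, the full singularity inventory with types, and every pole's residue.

Denominator factor (w - 2/5)^3: pole of order 3 at 2/5, modulus 2/5.
The radius of convergence is the smallest modulus among the singular points: 2/5.
At the order-3 pole 2/5 set g(w) = (w - (2/5))^3*f(w) = 17/16.
Order-3 pole: residue = g''(a)/2; g''(2/5) = 0, so the residue is 0.

Radius of convergence at 0: 2/5.
At 2/5: a pole of order 3; residue 0.


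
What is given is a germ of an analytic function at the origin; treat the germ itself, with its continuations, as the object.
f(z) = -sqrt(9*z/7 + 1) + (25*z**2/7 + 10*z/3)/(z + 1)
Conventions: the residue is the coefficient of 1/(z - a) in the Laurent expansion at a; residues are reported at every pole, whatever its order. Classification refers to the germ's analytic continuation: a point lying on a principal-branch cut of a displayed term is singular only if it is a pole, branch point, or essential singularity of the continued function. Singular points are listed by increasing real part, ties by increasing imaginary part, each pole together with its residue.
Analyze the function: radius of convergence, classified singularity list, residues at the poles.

Radius of convergence at 0: 7/9.
At -1: a pole of order 1; residue 5/21.
At -7/9: an algebraic (square-root) branch point.

Denominator factor (z + 1): pole of order 1 at -1, modulus 1.
Branch term (-1)*sqrt(1 - z/(-7/9)): its argument vanishes at z = -7/9, a square-root branch point, modulus 7/9.
The radius of convergence is the smallest modulus among the singular points: 7/9.
The branch term is analytic at -1 and contributes nothing to the residue; only the rational part matters.
At the order-1 pole -1 set g(z) = (z - (-1))*(rational part) = 25*z**2/7 + 10*z/3.
Simple pole: residue = g(a) at a = -1, which is 5/21.
List the singular points by increasing real part (a conjugate pair: the negative imaginary part first).


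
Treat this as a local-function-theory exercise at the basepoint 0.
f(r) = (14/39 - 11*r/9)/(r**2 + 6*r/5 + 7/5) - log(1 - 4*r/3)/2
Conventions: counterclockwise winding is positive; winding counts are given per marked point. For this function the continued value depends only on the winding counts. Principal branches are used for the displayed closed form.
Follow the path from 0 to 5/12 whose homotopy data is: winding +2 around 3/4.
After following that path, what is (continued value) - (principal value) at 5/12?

Continued minus principal equals -(2)*pi*i.

The rational part is single-valued and drops out of the difference; each branch term changes only by its own monodromy.
(-1/2)*log(1 - r/(3/4)): each positive loop around 3/4 adds 2*pi*i to the log, so winding +2 contributes (-1/2)*(2)*2*pi*i = -(2)*pi*i.
Summing the contributions at r = 5/12 gives -(2)*pi*i.


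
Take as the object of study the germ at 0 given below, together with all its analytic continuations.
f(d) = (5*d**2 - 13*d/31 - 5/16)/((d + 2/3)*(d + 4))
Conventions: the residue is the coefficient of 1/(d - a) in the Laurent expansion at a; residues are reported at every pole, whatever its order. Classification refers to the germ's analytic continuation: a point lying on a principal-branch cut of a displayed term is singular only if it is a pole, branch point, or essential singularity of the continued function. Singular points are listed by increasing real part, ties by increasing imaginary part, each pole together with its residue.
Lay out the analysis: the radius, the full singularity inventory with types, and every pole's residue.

Radius of convergence at 0: 2/3.
At -4: a pole of order 1; residue -121071/4960.
At -2/3: a pole of order 1; residue 9773/14880.

Denominator factor (d + 2/3): pole of order 1 at -2/3, modulus 2/3.
Denominator factor (d + 4): pole of order 1 at -4, modulus 4.
The radius of convergence is the smallest modulus among the singular points: 2/3.
At the order-1 pole -4 set g(d) = (d - (-4))*f(d) = (5*d**2 - 13*d/31 - 5/16)/(d + 2/3).
Simple pole: residue = g(a) at a = -4, which is -121071/4960.
At the order-1 pole -2/3 set g(d) = (d - (-2/3))*f(d) = (5*d**2 - 13*d/31 - 5/16)/(d + 4).
Simple pole: residue = g(a) at a = -2/3, which is 9773/14880.
List the singular points by increasing real part (a conjugate pair: the negative imaginary part first).
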